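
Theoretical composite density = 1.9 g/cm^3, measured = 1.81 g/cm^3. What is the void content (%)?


Void% = (rho_theo - rho_actual)/rho_theo * 100 = (1.9 - 1.81)/1.9 * 100 = 4.74%

4.74%


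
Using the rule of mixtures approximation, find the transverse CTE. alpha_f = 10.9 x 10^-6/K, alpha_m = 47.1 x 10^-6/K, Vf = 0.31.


alpha_2 = alpha_f*Vf + alpha_m*(1-Vf) = 10.9*0.31 + 47.1*0.69 = 35.9 x 10^-6/K

35.9 x 10^-6/K


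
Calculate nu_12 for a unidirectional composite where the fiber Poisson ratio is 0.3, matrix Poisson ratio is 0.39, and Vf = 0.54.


nu_12 = nu_f*Vf + nu_m*(1-Vf) = 0.3*0.54 + 0.39*0.46 = 0.3414

0.3414


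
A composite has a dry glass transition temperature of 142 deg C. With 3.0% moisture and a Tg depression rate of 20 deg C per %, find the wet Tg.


Tg_wet = Tg_dry - k*moisture = 142 - 20*3.0 = 82.0 deg C

82.0 deg C


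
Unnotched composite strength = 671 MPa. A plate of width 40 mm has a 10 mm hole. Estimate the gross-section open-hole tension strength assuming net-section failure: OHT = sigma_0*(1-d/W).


OHT = sigma_0*(1-d/W) = 671*(1-10/40) = 503.3 MPa

503.3 MPa


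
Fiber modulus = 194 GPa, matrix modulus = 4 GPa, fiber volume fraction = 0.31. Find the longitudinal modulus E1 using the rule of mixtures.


E1 = Ef*Vf + Em*(1-Vf) = 194*0.31 + 4*0.69 = 62.9 GPa

62.9 GPa


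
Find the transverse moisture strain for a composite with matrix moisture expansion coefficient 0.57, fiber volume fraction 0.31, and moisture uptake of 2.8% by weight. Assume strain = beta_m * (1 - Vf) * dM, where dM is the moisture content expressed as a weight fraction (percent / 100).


dM = 2.8/100 = 0.028
strain = beta_m * (1-Vf) * dM = 0.57 * 0.69 * 0.028 = 0.0110124

0.0110124


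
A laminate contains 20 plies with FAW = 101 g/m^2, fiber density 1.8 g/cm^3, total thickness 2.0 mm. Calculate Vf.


Vf = n * FAW / (rho_f * h * 1000) = 20 * 101 / (1.8 * 2.0 * 1000) = 0.5611

0.5611


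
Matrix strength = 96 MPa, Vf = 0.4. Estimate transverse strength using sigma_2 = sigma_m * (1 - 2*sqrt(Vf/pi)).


factor = 1 - 2*sqrt(0.4/pi) = 0.2864
sigma_2 = 96 * 0.2864 = 27.49 MPa

27.49 MPa


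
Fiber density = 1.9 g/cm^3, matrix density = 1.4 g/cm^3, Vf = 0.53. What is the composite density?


rho_c = rho_f*Vf + rho_m*(1-Vf) = 1.9*0.53 + 1.4*0.47 = 1.665 g/cm^3

1.665 g/cm^3


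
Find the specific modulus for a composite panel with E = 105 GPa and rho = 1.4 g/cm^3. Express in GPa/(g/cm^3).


Specific stiffness = E/rho = 105/1.4 = 75.0 GPa/(g/cm^3)

75.0 GPa/(g/cm^3)


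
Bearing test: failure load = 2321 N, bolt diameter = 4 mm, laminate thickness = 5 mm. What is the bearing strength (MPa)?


sigma_br = F/(d*h) = 2321/(4*5) = 116.1 MPa

116.1 MPa


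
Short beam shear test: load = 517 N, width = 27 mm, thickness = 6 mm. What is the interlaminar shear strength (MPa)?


ILSS = 3F/(4bh) = 3*517/(4*27*6) = 2.39 MPa

2.39 MPa


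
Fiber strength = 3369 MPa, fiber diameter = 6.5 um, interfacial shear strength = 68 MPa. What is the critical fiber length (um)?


Lc = sigma_f * d / (2 * tau_i) = 3369 * 6.5 / (2 * 68) = 161.0 um

161.0 um


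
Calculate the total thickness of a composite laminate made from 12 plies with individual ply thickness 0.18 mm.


h = n * t_ply = 12 * 0.18 = 2.16 mm

2.16 mm


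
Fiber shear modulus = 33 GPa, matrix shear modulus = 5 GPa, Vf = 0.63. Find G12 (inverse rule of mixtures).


1/G12 = Vf/Gf + (1-Vf)/Gm = 0.63/33 + 0.37/5
G12 = 10.74 GPa

10.74 GPa


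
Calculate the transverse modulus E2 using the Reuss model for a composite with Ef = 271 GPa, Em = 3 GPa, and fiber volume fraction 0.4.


1/E2 = Vf/Ef + (1-Vf)/Em = 0.4/271 + 0.6/3
E2 = 4.96 GPa

4.96 GPa


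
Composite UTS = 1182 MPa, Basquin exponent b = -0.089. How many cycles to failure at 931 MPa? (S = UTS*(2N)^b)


N = 0.5 * (S/UTS)^(1/b) = 0.5 * (931/1182)^(1/-0.089) = 7.3076 cycles

7.3076 cycles


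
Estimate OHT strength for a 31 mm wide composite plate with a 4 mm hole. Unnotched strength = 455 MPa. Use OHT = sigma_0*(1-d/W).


OHT = sigma_0*(1-d/W) = 455*(1-4/31) = 396.3 MPa

396.3 MPa


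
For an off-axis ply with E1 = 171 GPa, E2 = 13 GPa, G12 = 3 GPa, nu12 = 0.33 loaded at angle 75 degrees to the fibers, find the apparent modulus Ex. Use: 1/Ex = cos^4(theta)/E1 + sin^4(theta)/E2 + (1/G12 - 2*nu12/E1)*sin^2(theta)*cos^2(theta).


cos^4(75) = 0.004487, sin^4(75) = 0.870513, sin^2(75)*cos^2(75) = 0.0625
1/G12 - 2*nu12/E1 = 1/3 - 2*0.33/171 = 0.329474 GPa^-1
1/Ex = 0.004487/171 + 0.870513/13 + 0.329474*0.0625 = 0.0875809 GPa^-1
Ex = 11.42 GPa

11.42 GPa


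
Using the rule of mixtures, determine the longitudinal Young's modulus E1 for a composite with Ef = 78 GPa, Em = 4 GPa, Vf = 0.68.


E1 = Ef*Vf + Em*(1-Vf) = 78*0.68 + 4*0.32 = 54.32 GPa

54.32 GPa


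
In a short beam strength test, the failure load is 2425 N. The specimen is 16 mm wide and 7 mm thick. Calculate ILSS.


ILSS = 3F/(4bh) = 3*2425/(4*16*7) = 16.24 MPa

16.24 MPa


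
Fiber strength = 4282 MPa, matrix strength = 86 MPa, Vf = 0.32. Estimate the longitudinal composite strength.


sigma_1 = sigma_f*Vf + sigma_m*(1-Vf) = 4282*0.32 + 86*0.68 = 1428.7 MPa

1428.7 MPa


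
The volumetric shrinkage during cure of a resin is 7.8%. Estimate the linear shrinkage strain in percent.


Linear shrinkage ≈ vol_shrink/3 = 7.8/3 = 2.6%

2.6%


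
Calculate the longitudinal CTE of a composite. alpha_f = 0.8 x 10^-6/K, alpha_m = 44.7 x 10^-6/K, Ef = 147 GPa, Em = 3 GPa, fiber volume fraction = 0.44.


E1 = Ef*Vf + Em*(1-Vf) = 66.36
alpha_1 = (alpha_f*Ef*Vf + alpha_m*Em*(1-Vf))/E1 = 1.91 x 10^-6/K

1.91 x 10^-6/K


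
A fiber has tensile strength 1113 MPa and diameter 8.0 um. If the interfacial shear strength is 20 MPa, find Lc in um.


Lc = sigma_f * d / (2 * tau_i) = 1113 * 8.0 / (2 * 20) = 222.6 um

222.6 um


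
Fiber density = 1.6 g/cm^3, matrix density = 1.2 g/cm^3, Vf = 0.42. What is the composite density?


rho_c = rho_f*Vf + rho_m*(1-Vf) = 1.6*0.42 + 1.2*0.58 = 1.368 g/cm^3

1.368 g/cm^3


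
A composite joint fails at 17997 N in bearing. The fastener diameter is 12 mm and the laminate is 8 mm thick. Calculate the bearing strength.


sigma_br = F/(d*h) = 17997/(12*8) = 187.5 MPa

187.5 MPa


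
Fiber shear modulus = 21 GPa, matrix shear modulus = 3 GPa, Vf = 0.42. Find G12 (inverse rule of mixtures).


1/G12 = Vf/Gf + (1-Vf)/Gm = 0.42/21 + 0.58/3
G12 = 4.69 GPa

4.69 GPa


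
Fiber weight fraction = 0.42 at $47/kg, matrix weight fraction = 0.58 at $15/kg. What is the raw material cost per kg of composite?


Cost = cost_f*Wf + cost_m*Wm = 47*0.42 + 15*0.58 = $28.44/kg

$28.44/kg


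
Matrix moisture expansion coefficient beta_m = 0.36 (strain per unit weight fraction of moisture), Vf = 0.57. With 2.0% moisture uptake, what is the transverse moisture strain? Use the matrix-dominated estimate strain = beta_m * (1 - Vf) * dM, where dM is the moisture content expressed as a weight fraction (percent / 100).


dM = 2.0/100 = 0.02
strain = beta_m * (1-Vf) * dM = 0.36 * 0.43 * 0.02 = 0.003096

0.003096


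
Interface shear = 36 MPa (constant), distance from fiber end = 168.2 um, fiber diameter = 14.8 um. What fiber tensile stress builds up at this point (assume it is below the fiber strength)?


Force balance: sigma_f * (pi*d^2/4) = tau * (pi*d) * x  ->  sigma_f = 4 * tau * x / d
sigma_f = 4 * 36 * 168.2 / 14.8 = 1636.5 MPa

1636.5 MPa


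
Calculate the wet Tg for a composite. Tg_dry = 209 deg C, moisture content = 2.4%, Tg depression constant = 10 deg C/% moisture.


Tg_wet = Tg_dry - k*moisture = 209 - 10*2.4 = 185.0 deg C

185.0 deg C


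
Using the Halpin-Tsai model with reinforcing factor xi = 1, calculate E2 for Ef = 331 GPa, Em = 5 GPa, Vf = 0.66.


eta = (Ef/Em - 1)/(Ef/Em + xi) = (66.2 - 1)/(66.2 + 1) = 0.9702
E2 = Em*(1+xi*eta*Vf)/(1-eta*Vf) = 22.81 GPa

22.81 GPa


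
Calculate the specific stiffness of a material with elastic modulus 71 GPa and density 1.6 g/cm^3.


Specific stiffness = E/rho = 71/1.6 = 44.4 GPa/(g/cm^3)

44.4 GPa/(g/cm^3)


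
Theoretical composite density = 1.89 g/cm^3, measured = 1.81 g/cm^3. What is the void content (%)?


Void% = (rho_theo - rho_actual)/rho_theo * 100 = (1.89 - 1.81)/1.89 * 100 = 4.23%

4.23%


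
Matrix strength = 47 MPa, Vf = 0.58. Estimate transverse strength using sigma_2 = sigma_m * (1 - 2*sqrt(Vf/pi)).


factor = 1 - 2*sqrt(0.58/pi) = 0.1407
sigma_2 = 47 * 0.1407 = 6.61 MPa

6.61 MPa


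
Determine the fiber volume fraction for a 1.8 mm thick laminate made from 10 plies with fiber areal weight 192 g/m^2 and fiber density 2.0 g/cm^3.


Vf = n * FAW / (rho_f * h * 1000) = 10 * 192 / (2.0 * 1.8 * 1000) = 0.5333

0.5333


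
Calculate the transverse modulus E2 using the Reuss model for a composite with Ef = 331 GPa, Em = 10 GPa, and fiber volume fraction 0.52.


1/E2 = Vf/Ef + (1-Vf)/Em = 0.52/331 + 0.48/10
E2 = 20.17 GPa

20.17 GPa


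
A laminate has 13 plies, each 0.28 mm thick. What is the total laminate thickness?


h = n * t_ply = 13 * 0.28 = 3.64 mm

3.64 mm


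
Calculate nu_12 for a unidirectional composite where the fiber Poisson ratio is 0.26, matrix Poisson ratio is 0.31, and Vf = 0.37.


nu_12 = nu_f*Vf + nu_m*(1-Vf) = 0.26*0.37 + 0.31*0.63 = 0.2915

0.2915


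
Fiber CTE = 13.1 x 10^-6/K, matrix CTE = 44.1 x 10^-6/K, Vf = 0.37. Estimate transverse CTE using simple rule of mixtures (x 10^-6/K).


alpha_2 = alpha_f*Vf + alpha_m*(1-Vf) = 13.1*0.37 + 44.1*0.63 = 32.6 x 10^-6/K

32.6 x 10^-6/K


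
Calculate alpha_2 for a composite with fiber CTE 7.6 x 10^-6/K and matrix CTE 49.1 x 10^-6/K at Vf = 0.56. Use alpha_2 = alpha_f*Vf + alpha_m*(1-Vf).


alpha_2 = alpha_f*Vf + alpha_m*(1-Vf) = 7.6*0.56 + 49.1*0.44 = 25.9 x 10^-6/K

25.9 x 10^-6/K


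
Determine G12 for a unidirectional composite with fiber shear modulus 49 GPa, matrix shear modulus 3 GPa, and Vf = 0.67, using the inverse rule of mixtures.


1/G12 = Vf/Gf + (1-Vf)/Gm = 0.67/49 + 0.33/3
G12 = 8.09 GPa

8.09 GPa


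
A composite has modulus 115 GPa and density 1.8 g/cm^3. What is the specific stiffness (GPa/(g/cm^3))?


Specific stiffness = E/rho = 115/1.8 = 63.9 GPa/(g/cm^3)

63.9 GPa/(g/cm^3)


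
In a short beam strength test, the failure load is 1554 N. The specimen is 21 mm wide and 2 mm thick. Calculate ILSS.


ILSS = 3F/(4bh) = 3*1554/(4*21*2) = 27.75 MPa

27.75 MPa


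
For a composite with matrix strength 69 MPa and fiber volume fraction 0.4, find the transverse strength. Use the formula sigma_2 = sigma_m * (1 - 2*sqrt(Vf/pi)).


factor = 1 - 2*sqrt(0.4/pi) = 0.2864
sigma_2 = 69 * 0.2864 = 19.76 MPa

19.76 MPa


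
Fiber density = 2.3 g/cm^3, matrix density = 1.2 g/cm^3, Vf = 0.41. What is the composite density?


rho_c = rho_f*Vf + rho_m*(1-Vf) = 2.3*0.41 + 1.2*0.59 = 1.651 g/cm^3

1.651 g/cm^3


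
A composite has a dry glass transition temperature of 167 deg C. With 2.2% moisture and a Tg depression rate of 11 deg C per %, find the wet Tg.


Tg_wet = Tg_dry - k*moisture = 167 - 11*2.2 = 142.8 deg C

142.8 deg C


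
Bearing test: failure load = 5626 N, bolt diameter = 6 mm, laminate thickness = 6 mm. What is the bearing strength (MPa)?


sigma_br = F/(d*h) = 5626/(6*6) = 156.3 MPa

156.3 MPa


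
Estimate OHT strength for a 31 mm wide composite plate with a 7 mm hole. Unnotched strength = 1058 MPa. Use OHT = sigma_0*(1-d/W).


OHT = sigma_0*(1-d/W) = 1058*(1-7/31) = 819.1 MPa

819.1 MPa


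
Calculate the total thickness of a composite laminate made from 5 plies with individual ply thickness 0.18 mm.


h = n * t_ply = 5 * 0.18 = 0.9 mm

0.9 mm


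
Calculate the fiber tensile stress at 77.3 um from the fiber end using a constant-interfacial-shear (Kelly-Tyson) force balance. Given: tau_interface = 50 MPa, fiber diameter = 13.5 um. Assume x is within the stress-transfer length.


Force balance: sigma_f * (pi*d^2/4) = tau * (pi*d) * x  ->  sigma_f = 4 * tau * x / d
sigma_f = 4 * 50 * 77.3 / 13.5 = 1145.2 MPa

1145.2 MPa


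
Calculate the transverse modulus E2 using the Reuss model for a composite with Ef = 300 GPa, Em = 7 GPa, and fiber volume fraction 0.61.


1/E2 = Vf/Ef + (1-Vf)/Em = 0.61/300 + 0.39/7
E2 = 17.32 GPa

17.32 GPa


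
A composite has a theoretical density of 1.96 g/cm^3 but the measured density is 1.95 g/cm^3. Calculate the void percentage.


Void% = (rho_theo - rho_actual)/rho_theo * 100 = (1.96 - 1.95)/1.96 * 100 = 0.51%

0.51%


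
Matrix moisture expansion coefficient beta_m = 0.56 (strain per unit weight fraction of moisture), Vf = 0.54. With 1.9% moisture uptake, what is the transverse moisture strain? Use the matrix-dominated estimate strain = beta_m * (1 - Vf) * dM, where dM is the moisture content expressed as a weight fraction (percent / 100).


dM = 1.9/100 = 0.019
strain = beta_m * (1-Vf) * dM = 0.56 * 0.46 * 0.019 = 0.0048944

0.0048944


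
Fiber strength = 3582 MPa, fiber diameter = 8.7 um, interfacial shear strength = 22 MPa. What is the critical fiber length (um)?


Lc = sigma_f * d / (2 * tau_i) = 3582 * 8.7 / (2 * 22) = 708.3 um

708.3 um


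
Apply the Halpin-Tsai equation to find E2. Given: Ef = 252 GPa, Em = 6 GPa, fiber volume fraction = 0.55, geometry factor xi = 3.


eta = (Ef/Em - 1)/(Ef/Em + xi) = (42.0 - 1)/(42.0 + 3) = 0.9111
E2 = Em*(1+xi*eta*Vf)/(1-eta*Vf) = 30.11 GPa

30.11 GPa


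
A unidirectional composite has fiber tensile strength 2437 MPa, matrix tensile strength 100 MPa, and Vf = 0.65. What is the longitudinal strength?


sigma_1 = sigma_f*Vf + sigma_m*(1-Vf) = 2437*0.65 + 100*0.35 = 1619.1 MPa

1619.1 MPa


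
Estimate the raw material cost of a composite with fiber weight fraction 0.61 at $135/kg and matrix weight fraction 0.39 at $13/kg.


Cost = cost_f*Wf + cost_m*Wm = 135*0.61 + 13*0.39 = $87.42/kg

$87.42/kg


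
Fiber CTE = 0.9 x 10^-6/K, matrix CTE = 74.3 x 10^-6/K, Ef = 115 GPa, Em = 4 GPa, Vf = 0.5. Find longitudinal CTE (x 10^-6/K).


E1 = Ef*Vf + Em*(1-Vf) = 59.5
alpha_1 = (alpha_f*Ef*Vf + alpha_m*Em*(1-Vf))/E1 = 3.37 x 10^-6/K

3.37 x 10^-6/K


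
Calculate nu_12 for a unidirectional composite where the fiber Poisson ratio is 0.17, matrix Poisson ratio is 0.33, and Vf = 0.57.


nu_12 = nu_f*Vf + nu_m*(1-Vf) = 0.17*0.57 + 0.33*0.43 = 0.2388

0.2388


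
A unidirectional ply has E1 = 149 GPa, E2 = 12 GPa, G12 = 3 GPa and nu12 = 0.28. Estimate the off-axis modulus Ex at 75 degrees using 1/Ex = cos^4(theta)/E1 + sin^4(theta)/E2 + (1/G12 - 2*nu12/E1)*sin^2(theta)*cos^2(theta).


cos^4(75) = 0.004487, sin^4(75) = 0.870513, sin^2(75)*cos^2(75) = 0.0625
1/G12 - 2*nu12/E1 = 1/3 - 2*0.28/149 = 0.329575 GPa^-1
1/Ex = 0.004487/149 + 0.870513/12 + 0.329575*0.0625 = 0.0931713 GPa^-1
Ex = 10.73 GPa

10.73 GPa


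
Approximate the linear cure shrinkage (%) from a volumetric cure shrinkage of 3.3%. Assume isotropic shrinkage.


Linear shrinkage ≈ vol_shrink/3 = 3.3/3 = 1.1%

1.1%


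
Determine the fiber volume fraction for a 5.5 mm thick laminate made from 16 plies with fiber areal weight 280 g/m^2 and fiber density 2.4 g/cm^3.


Vf = n * FAW / (rho_f * h * 1000) = 16 * 280 / (2.4 * 5.5 * 1000) = 0.3394

0.3394


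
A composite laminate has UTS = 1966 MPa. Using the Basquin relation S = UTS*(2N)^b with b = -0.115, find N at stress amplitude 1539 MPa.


N = 0.5 * (S/UTS)^(1/b) = 0.5 * (1539/1966)^(1/-0.115) = 4.2044 cycles

4.2044 cycles


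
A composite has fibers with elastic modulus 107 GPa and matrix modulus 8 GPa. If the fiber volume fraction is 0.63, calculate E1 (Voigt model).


E1 = Ef*Vf + Em*(1-Vf) = 107*0.63 + 8*0.37 = 70.37 GPa

70.37 GPa


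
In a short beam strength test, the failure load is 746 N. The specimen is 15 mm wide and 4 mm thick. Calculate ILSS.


ILSS = 3F/(4bh) = 3*746/(4*15*4) = 9.33 MPa

9.33 MPa


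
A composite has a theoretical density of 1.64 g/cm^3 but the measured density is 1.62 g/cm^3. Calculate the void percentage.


Void% = (rho_theo - rho_actual)/rho_theo * 100 = (1.64 - 1.62)/1.64 * 100 = 1.22%

1.22%


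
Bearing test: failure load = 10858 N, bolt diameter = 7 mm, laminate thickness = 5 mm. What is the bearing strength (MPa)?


sigma_br = F/(d*h) = 10858/(7*5) = 310.2 MPa

310.2 MPa


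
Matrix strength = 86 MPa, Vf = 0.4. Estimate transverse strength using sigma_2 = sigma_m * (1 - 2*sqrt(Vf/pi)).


factor = 1 - 2*sqrt(0.4/pi) = 0.2864
sigma_2 = 86 * 0.2864 = 24.63 MPa

24.63 MPa


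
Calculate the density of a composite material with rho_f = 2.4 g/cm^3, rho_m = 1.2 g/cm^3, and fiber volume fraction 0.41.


rho_c = rho_f*Vf + rho_m*(1-Vf) = 2.4*0.41 + 1.2*0.59 = 1.692 g/cm^3

1.692 g/cm^3


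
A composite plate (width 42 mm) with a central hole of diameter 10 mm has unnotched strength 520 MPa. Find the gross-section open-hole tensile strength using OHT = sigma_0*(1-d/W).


OHT = sigma_0*(1-d/W) = 520*(1-10/42) = 396.2 MPa

396.2 MPa


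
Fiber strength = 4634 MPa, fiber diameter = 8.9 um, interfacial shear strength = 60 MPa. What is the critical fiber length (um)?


Lc = sigma_f * d / (2 * tau_i) = 4634 * 8.9 / (2 * 60) = 343.7 um

343.7 um


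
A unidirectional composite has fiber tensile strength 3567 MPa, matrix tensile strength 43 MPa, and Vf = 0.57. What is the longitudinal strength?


sigma_1 = sigma_f*Vf + sigma_m*(1-Vf) = 3567*0.57 + 43*0.43 = 2051.7 MPa

2051.7 MPa


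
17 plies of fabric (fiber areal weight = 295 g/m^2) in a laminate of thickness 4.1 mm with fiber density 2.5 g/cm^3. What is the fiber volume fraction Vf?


Vf = n * FAW / (rho_f * h * 1000) = 17 * 295 / (2.5 * 4.1 * 1000) = 0.4893

0.4893


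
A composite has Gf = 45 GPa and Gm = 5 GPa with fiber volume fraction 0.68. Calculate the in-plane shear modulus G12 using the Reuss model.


1/G12 = Vf/Gf + (1-Vf)/Gm = 0.68/45 + 0.32/5
G12 = 12.64 GPa

12.64 GPa


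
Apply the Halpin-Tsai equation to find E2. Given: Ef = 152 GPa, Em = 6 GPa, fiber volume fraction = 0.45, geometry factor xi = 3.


eta = (Ef/Em - 1)/(Ef/Em + xi) = (25.3333 - 1)/(25.3333 + 3) = 0.8588
E2 = Em*(1+xi*eta*Vf)/(1-eta*Vf) = 21.12 GPa

21.12 GPa


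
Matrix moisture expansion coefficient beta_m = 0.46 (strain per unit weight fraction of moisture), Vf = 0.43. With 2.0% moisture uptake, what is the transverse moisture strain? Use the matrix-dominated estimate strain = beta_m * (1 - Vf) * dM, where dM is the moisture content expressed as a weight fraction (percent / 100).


dM = 2.0/100 = 0.02
strain = beta_m * (1-Vf) * dM = 0.46 * 0.57 * 0.02 = 0.005244

0.005244


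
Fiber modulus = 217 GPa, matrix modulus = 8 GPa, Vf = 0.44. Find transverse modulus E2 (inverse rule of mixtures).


1/E2 = Vf/Ef + (1-Vf)/Em = 0.44/217 + 0.56/8
E2 = 13.88 GPa

13.88 GPa


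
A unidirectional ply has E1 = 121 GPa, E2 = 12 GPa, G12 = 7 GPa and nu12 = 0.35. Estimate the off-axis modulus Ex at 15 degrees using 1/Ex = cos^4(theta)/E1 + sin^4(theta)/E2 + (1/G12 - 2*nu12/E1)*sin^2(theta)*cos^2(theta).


cos^4(15) = 0.870513, sin^4(15) = 0.004487, sin^2(15)*cos^2(15) = 0.0625
1/G12 - 2*nu12/E1 = 1/7 - 2*0.35/121 = 0.137072 GPa^-1
1/Ex = 0.870513/121 + 0.004487/12 + 0.137072*0.0625 = 0.0161353 GPa^-1
Ex = 61.98 GPa

61.98 GPa


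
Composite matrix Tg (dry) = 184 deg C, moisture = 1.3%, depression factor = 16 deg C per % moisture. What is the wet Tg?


Tg_wet = Tg_dry - k*moisture = 184 - 16*1.3 = 163.2 deg C

163.2 deg C


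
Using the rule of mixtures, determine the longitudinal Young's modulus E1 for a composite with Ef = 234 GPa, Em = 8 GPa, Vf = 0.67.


E1 = Ef*Vf + Em*(1-Vf) = 234*0.67 + 8*0.33 = 159.42 GPa

159.42 GPa


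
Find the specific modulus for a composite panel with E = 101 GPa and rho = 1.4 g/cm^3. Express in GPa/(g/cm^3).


Specific stiffness = E/rho = 101/1.4 = 72.1 GPa/(g/cm^3)

72.1 GPa/(g/cm^3)


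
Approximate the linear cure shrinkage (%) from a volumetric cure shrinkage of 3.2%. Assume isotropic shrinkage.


Linear shrinkage ≈ vol_shrink/3 = 3.2/3 = 1.067%

1.067%


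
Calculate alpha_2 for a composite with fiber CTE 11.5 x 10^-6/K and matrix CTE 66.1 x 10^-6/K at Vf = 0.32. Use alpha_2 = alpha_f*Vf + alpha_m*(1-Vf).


alpha_2 = alpha_f*Vf + alpha_m*(1-Vf) = 11.5*0.32 + 66.1*0.68 = 48.6 x 10^-6/K

48.6 x 10^-6/K


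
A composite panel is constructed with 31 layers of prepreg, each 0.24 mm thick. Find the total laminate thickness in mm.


h = n * t_ply = 31 * 0.24 = 7.44 mm

7.44 mm


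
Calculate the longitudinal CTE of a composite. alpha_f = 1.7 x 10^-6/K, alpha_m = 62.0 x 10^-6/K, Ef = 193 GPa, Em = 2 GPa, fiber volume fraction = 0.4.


E1 = Ef*Vf + Em*(1-Vf) = 78.4
alpha_1 = (alpha_f*Ef*Vf + alpha_m*Em*(1-Vf))/E1 = 2.62 x 10^-6/K

2.62 x 10^-6/K


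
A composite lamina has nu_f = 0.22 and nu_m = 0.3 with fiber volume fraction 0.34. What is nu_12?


nu_12 = nu_f*Vf + nu_m*(1-Vf) = 0.22*0.34 + 0.3*0.66 = 0.2728

0.2728


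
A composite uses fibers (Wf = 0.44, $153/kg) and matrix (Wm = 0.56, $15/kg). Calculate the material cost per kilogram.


Cost = cost_f*Wf + cost_m*Wm = 153*0.44 + 15*0.56 = $75.72/kg

$75.72/kg


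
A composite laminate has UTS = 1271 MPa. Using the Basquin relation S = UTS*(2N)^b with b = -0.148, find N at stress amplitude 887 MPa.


N = 0.5 * (S/UTS)^(1/b) = 0.5 * (887/1271)^(1/-0.148) = 5.6823 cycles

5.6823 cycles


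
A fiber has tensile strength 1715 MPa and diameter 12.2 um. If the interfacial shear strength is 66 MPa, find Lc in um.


Lc = sigma_f * d / (2 * tau_i) = 1715 * 12.2 / (2 * 66) = 158.5 um

158.5 um


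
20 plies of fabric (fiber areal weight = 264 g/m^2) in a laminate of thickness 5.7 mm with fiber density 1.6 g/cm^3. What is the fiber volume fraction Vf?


Vf = n * FAW / (rho_f * h * 1000) = 20 * 264 / (1.6 * 5.7 * 1000) = 0.5789

0.5789


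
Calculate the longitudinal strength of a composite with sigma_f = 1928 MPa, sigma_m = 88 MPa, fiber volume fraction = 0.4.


sigma_1 = sigma_f*Vf + sigma_m*(1-Vf) = 1928*0.4 + 88*0.6 = 824.0 MPa

824.0 MPa


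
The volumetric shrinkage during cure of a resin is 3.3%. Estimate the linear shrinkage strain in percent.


Linear shrinkage ≈ vol_shrink/3 = 3.3/3 = 1.1%

1.1%


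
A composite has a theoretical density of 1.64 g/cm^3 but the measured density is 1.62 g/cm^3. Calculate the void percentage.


Void% = (rho_theo - rho_actual)/rho_theo * 100 = (1.64 - 1.62)/1.64 * 100 = 1.22%

1.22%


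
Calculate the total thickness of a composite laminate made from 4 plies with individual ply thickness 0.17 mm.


h = n * t_ply = 4 * 0.17 = 0.68 mm

0.68 mm


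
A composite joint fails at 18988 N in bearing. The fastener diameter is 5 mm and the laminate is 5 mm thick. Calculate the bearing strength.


sigma_br = F/(d*h) = 18988/(5*5) = 759.5 MPa

759.5 MPa


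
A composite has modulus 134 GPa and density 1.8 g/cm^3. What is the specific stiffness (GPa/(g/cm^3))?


Specific stiffness = E/rho = 134/1.8 = 74.4 GPa/(g/cm^3)

74.4 GPa/(g/cm^3)


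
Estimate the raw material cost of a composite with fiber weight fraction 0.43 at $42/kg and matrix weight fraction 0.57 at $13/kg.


Cost = cost_f*Wf + cost_m*Wm = 42*0.43 + 13*0.57 = $25.47/kg

$25.47/kg


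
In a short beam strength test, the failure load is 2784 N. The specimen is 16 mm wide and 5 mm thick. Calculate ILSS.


ILSS = 3F/(4bh) = 3*2784/(4*16*5) = 26.1 MPa

26.1 MPa


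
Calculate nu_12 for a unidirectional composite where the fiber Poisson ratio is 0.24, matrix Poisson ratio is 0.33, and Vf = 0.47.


nu_12 = nu_f*Vf + nu_m*(1-Vf) = 0.24*0.47 + 0.33*0.53 = 0.2877

0.2877


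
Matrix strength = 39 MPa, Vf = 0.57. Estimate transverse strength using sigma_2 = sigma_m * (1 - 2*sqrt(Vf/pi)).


factor = 1 - 2*sqrt(0.57/pi) = 0.1481
sigma_2 = 39 * 0.1481 = 5.78 MPa

5.78 MPa


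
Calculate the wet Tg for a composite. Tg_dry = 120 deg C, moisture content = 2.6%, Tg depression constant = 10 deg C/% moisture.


Tg_wet = Tg_dry - k*moisture = 120 - 10*2.6 = 94.0 deg C

94.0 deg C


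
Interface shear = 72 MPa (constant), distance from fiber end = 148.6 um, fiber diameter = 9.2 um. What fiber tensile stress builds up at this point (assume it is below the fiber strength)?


Force balance: sigma_f * (pi*d^2/4) = tau * (pi*d) * x  ->  sigma_f = 4 * tau * x / d
sigma_f = 4 * 72 * 148.6 / 9.2 = 4651.8 MPa

4651.8 MPa


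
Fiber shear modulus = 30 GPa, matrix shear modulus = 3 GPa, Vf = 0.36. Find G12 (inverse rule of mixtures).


1/G12 = Vf/Gf + (1-Vf)/Gm = 0.36/30 + 0.64/3
G12 = 4.44 GPa

4.44 GPa


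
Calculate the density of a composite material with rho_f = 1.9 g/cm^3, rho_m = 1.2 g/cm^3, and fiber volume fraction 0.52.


rho_c = rho_f*Vf + rho_m*(1-Vf) = 1.9*0.52 + 1.2*0.48 = 1.564 g/cm^3

1.564 g/cm^3


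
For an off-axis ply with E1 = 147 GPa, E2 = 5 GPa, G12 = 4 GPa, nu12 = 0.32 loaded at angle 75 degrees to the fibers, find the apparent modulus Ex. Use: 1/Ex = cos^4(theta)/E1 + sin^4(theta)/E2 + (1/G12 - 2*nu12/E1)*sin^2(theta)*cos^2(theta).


cos^4(75) = 0.004487, sin^4(75) = 0.870513, sin^2(75)*cos^2(75) = 0.0625
1/G12 - 2*nu12/E1 = 1/4 - 2*0.32/147 = 0.245646 GPa^-1
1/Ex = 0.004487/147 + 0.870513/5 + 0.245646*0.0625 = 0.189486 GPa^-1
Ex = 5.28 GPa

5.28 GPa


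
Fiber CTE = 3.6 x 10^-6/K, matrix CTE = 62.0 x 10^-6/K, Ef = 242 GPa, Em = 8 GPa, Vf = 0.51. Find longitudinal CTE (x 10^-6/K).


E1 = Ef*Vf + Em*(1-Vf) = 127.34
alpha_1 = (alpha_f*Ef*Vf + alpha_m*Em*(1-Vf))/E1 = 5.4 x 10^-6/K

5.4 x 10^-6/K


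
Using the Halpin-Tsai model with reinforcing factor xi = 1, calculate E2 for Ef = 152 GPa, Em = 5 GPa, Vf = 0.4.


eta = (Ef/Em - 1)/(Ef/Em + xi) = (30.4 - 1)/(30.4 + 1) = 0.9363
E2 = Em*(1+xi*eta*Vf)/(1-eta*Vf) = 10.99 GPa

10.99 GPa


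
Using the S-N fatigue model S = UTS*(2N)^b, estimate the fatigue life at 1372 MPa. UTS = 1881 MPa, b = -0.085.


N = 0.5 * (S/UTS)^(1/b) = 0.5 * (1372/1881)^(1/-0.085) = 20.4712 cycles

20.4712 cycles


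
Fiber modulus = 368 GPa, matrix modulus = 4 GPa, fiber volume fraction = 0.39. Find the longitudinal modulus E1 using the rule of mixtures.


E1 = Ef*Vf + Em*(1-Vf) = 368*0.39 + 4*0.61 = 145.96 GPa

145.96 GPa


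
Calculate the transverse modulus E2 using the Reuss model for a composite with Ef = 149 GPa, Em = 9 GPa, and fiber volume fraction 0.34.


1/E2 = Vf/Ef + (1-Vf)/Em = 0.34/149 + 0.66/9
E2 = 13.22 GPa

13.22 GPa


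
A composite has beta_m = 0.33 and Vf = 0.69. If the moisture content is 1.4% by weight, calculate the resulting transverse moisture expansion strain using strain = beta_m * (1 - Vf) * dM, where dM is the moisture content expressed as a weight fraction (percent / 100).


dM = 1.4/100 = 0.014
strain = beta_m * (1-Vf) * dM = 0.33 * 0.31 * 0.014 = 0.0014322

0.0014322


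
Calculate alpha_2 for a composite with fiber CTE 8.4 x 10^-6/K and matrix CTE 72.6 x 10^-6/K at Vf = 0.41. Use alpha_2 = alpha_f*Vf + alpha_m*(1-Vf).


alpha_2 = alpha_f*Vf + alpha_m*(1-Vf) = 8.4*0.41 + 72.6*0.59 = 46.3 x 10^-6/K

46.3 x 10^-6/K


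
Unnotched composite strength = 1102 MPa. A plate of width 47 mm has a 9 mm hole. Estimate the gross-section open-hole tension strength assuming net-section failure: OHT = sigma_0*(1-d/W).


OHT = sigma_0*(1-d/W) = 1102*(1-9/47) = 891.0 MPa

891.0 MPa


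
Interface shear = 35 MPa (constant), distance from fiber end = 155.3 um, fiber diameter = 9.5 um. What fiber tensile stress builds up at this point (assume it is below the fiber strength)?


Force balance: sigma_f * (pi*d^2/4) = tau * (pi*d) * x  ->  sigma_f = 4 * tau * x / d
sigma_f = 4 * 35 * 155.3 / 9.5 = 2288.6 MPa

2288.6 MPa


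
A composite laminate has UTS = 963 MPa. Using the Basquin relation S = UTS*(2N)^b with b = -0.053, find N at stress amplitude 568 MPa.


N = 0.5 * (S/UTS)^(1/b) = 0.5 * (568/963)^(1/-0.053) = 10591.7833 cycles

10591.7833 cycles


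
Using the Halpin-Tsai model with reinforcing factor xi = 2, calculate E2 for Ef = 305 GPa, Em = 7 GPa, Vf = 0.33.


eta = (Ef/Em - 1)/(Ef/Em + xi) = (43.5714 - 1)/(43.5714 + 2) = 0.9342
E2 = Em*(1+xi*eta*Vf)/(1-eta*Vf) = 16.36 GPa

16.36 GPa


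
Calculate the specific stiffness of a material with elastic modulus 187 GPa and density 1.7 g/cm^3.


Specific stiffness = E/rho = 187/1.7 = 110.0 GPa/(g/cm^3)

110.0 GPa/(g/cm^3)


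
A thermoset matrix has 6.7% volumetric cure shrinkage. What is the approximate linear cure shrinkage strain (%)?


Linear shrinkage ≈ vol_shrink/3 = 6.7/3 = 2.233%

2.233%


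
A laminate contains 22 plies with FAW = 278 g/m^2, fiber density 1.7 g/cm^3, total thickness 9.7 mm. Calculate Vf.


Vf = n * FAW / (rho_f * h * 1000) = 22 * 278 / (1.7 * 9.7 * 1000) = 0.3709

0.3709


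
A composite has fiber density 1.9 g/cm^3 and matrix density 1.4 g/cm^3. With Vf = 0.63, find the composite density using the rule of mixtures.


rho_c = rho_f*Vf + rho_m*(1-Vf) = 1.9*0.63 + 1.4*0.37 = 1.715 g/cm^3

1.715 g/cm^3


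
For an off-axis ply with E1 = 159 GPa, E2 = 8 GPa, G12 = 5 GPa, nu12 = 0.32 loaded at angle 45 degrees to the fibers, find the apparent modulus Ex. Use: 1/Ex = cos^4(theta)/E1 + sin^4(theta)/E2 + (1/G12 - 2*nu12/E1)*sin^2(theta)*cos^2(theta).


cos^4(45) = 0.25, sin^4(45) = 0.25, sin^2(45)*cos^2(45) = 0.25
1/G12 - 2*nu12/E1 = 1/5 - 2*0.32/159 = 0.195975 GPa^-1
1/Ex = 0.25/159 + 0.25/8 + 0.195975*0.25 = 0.081816 GPa^-1
Ex = 12.22 GPa

12.22 GPa


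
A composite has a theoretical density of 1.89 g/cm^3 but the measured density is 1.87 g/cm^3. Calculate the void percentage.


Void% = (rho_theo - rho_actual)/rho_theo * 100 = (1.89 - 1.87)/1.89 * 100 = 1.06%

1.06%


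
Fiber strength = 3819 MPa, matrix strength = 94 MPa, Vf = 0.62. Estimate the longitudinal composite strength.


sigma_1 = sigma_f*Vf + sigma_m*(1-Vf) = 3819*0.62 + 94*0.38 = 2403.5 MPa

2403.5 MPa


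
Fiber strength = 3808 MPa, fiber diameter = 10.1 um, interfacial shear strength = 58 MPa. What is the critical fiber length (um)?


Lc = sigma_f * d / (2 * tau_i) = 3808 * 10.1 / (2 * 58) = 331.6 um

331.6 um


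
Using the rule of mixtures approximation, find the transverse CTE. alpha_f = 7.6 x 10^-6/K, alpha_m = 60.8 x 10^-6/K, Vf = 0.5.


alpha_2 = alpha_f*Vf + alpha_m*(1-Vf) = 7.6*0.5 + 60.8*0.5 = 34.2 x 10^-6/K

34.2 x 10^-6/K


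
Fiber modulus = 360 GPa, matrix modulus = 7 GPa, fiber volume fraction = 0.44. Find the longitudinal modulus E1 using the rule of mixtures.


E1 = Ef*Vf + Em*(1-Vf) = 360*0.44 + 7*0.56 = 162.32 GPa

162.32 GPa


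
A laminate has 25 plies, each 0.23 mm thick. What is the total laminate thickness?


h = n * t_ply = 25 * 0.23 = 5.75 mm

5.75 mm


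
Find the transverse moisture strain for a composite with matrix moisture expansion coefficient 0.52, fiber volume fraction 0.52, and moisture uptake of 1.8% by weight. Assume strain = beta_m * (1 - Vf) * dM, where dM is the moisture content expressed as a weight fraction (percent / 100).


dM = 1.8/100 = 0.018
strain = beta_m * (1-Vf) * dM = 0.52 * 0.48 * 0.018 = 0.0044928

0.0044928


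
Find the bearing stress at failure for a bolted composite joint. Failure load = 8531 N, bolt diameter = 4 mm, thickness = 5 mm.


sigma_br = F/(d*h) = 8531/(4*5) = 426.6 MPa

426.6 MPa


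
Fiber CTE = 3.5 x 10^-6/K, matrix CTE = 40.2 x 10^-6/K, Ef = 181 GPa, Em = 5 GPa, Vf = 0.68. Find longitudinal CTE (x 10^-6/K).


E1 = Ef*Vf + Em*(1-Vf) = 124.68
alpha_1 = (alpha_f*Ef*Vf + alpha_m*Em*(1-Vf))/E1 = 3.97 x 10^-6/K

3.97 x 10^-6/K


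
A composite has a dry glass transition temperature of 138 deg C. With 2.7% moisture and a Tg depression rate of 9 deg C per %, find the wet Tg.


Tg_wet = Tg_dry - k*moisture = 138 - 9*2.7 = 113.7 deg C

113.7 deg C


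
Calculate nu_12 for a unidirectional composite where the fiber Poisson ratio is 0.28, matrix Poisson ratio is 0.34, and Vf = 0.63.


nu_12 = nu_f*Vf + nu_m*(1-Vf) = 0.28*0.63 + 0.34*0.37 = 0.3022

0.3022


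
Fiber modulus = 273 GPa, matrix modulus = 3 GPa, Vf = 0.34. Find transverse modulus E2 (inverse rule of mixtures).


1/E2 = Vf/Ef + (1-Vf)/Em = 0.34/273 + 0.66/3
E2 = 4.52 GPa

4.52 GPa


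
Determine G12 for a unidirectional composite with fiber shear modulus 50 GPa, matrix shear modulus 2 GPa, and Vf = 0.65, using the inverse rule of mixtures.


1/G12 = Vf/Gf + (1-Vf)/Gm = 0.65/50 + 0.35/2
G12 = 5.32 GPa

5.32 GPa


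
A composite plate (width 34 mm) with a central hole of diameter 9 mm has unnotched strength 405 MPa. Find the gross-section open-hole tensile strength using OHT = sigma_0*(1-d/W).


OHT = sigma_0*(1-d/W) = 405*(1-9/34) = 297.8 MPa

297.8 MPa


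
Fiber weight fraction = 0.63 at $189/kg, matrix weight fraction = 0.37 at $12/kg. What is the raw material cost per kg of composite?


Cost = cost_f*Wf + cost_m*Wm = 189*0.63 + 12*0.37 = $123.51/kg

$123.51/kg


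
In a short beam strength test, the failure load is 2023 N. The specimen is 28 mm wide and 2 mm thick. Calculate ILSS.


ILSS = 3F/(4bh) = 3*2023/(4*28*2) = 27.09 MPa

27.09 MPa


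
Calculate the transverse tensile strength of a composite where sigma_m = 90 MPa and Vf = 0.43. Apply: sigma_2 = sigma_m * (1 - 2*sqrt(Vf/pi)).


factor = 1 - 2*sqrt(0.43/pi) = 0.2601
sigma_2 = 90 * 0.2601 = 23.41 MPa

23.41 MPa


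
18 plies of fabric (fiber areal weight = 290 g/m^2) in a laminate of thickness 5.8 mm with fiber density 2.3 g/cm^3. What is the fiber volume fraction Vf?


Vf = n * FAW / (rho_f * h * 1000) = 18 * 290 / (2.3 * 5.8 * 1000) = 0.3913

0.3913


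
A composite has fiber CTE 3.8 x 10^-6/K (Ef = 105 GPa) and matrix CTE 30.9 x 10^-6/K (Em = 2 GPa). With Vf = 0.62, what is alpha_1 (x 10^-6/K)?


E1 = Ef*Vf + Em*(1-Vf) = 65.86
alpha_1 = (alpha_f*Ef*Vf + alpha_m*Em*(1-Vf))/E1 = 4.11 x 10^-6/K

4.11 x 10^-6/K


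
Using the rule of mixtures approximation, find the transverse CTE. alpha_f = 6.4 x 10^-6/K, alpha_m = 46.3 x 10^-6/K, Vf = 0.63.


alpha_2 = alpha_f*Vf + alpha_m*(1-Vf) = 6.4*0.63 + 46.3*0.37 = 21.2 x 10^-6/K

21.2 x 10^-6/K


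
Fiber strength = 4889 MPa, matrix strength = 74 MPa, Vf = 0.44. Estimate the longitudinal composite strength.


sigma_1 = sigma_f*Vf + sigma_m*(1-Vf) = 4889*0.44 + 74*0.56 = 2192.6 MPa

2192.6 MPa


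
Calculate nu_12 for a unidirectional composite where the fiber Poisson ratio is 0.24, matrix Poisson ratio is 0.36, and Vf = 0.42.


nu_12 = nu_f*Vf + nu_m*(1-Vf) = 0.24*0.42 + 0.36*0.58 = 0.3096

0.3096


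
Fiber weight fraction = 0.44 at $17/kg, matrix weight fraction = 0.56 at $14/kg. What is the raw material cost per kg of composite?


Cost = cost_f*Wf + cost_m*Wm = 17*0.44 + 14*0.56 = $15.32/kg

$15.32/kg


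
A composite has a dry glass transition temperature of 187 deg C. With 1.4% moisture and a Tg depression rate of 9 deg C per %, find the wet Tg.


Tg_wet = Tg_dry - k*moisture = 187 - 9*1.4 = 174.4 deg C

174.4 deg C


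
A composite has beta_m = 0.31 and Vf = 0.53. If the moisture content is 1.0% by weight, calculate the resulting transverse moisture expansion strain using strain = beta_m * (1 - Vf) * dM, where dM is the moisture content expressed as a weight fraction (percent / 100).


dM = 1.0/100 = 0.01
strain = beta_m * (1-Vf) * dM = 0.31 * 0.47 * 0.01 = 0.001457

0.001457


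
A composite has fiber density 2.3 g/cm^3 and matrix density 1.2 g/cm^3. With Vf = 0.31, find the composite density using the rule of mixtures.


rho_c = rho_f*Vf + rho_m*(1-Vf) = 2.3*0.31 + 1.2*0.69 = 1.541 g/cm^3

1.541 g/cm^3


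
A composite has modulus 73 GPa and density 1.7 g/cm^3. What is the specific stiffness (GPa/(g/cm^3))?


Specific stiffness = E/rho = 73/1.7 = 42.9 GPa/(g/cm^3)

42.9 GPa/(g/cm^3)


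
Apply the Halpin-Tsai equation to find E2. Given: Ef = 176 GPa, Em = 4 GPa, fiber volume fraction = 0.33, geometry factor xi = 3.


eta = (Ef/Em - 1)/(Ef/Em + xi) = (44.0 - 1)/(44.0 + 3) = 0.9149
E2 = Em*(1+xi*eta*Vf)/(1-eta*Vf) = 10.92 GPa

10.92 GPa


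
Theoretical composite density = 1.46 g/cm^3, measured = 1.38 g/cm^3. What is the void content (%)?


Void% = (rho_theo - rho_actual)/rho_theo * 100 = (1.46 - 1.38)/1.46 * 100 = 5.48%

5.48%


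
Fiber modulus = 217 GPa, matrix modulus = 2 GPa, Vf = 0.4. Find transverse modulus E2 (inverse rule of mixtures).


1/E2 = Vf/Ef + (1-Vf)/Em = 0.4/217 + 0.6/2
E2 = 3.31 GPa

3.31 GPa


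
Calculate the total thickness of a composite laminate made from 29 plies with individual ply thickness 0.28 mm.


h = n * t_ply = 29 * 0.28 = 8.12 mm

8.12 mm


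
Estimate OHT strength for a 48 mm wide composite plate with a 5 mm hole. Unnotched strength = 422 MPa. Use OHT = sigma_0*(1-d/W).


OHT = sigma_0*(1-d/W) = 422*(1-5/48) = 378.0 MPa

378.0 MPa


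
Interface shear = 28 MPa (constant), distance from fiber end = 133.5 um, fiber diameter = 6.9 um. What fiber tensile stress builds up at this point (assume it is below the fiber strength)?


Force balance: sigma_f * (pi*d^2/4) = tau * (pi*d) * x  ->  sigma_f = 4 * tau * x / d
sigma_f = 4 * 28 * 133.5 / 6.9 = 2167.0 MPa

2167.0 MPa


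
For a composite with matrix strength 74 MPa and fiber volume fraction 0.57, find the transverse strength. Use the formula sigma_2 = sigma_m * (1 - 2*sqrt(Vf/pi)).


factor = 1 - 2*sqrt(0.57/pi) = 0.1481
sigma_2 = 74 * 0.1481 = 10.96 MPa

10.96 MPa


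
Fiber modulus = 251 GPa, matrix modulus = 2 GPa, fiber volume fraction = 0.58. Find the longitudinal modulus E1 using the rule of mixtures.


E1 = Ef*Vf + Em*(1-Vf) = 251*0.58 + 2*0.42 = 146.42 GPa

146.42 GPa


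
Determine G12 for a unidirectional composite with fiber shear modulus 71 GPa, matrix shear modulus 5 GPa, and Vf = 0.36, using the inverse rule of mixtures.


1/G12 = Vf/Gf + (1-Vf)/Gm = 0.36/71 + 0.64/5
G12 = 7.51 GPa

7.51 GPa


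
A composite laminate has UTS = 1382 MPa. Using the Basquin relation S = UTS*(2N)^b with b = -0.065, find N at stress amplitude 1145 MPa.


N = 0.5 * (S/UTS)^(1/b) = 0.5 * (1145/1382)^(1/-0.065) = 9.0351 cycles

9.0351 cycles


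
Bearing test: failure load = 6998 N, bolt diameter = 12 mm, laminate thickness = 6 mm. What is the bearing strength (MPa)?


sigma_br = F/(d*h) = 6998/(12*6) = 97.2 MPa

97.2 MPa


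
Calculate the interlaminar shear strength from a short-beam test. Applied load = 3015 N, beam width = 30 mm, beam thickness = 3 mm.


ILSS = 3F/(4bh) = 3*3015/(4*30*3) = 25.13 MPa

25.13 MPa


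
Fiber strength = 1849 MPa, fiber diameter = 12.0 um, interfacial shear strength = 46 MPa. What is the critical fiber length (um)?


Lc = sigma_f * d / (2 * tau_i) = 1849 * 12.0 / (2 * 46) = 241.2 um

241.2 um


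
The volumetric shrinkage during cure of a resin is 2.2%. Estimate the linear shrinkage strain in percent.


Linear shrinkage ≈ vol_shrink/3 = 2.2/3 = 0.733%

0.733%


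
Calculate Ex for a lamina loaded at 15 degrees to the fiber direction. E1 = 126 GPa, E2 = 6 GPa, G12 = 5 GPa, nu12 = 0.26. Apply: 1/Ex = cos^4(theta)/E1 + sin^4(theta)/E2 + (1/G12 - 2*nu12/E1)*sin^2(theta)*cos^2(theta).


cos^4(15) = 0.870513, sin^4(15) = 0.004487, sin^2(15)*cos^2(15) = 0.0625
1/G12 - 2*nu12/E1 = 1/5 - 2*0.26/126 = 0.195873 GPa^-1
1/Ex = 0.870513/126 + 0.004487/6 + 0.195873*0.0625 = 0.0198988 GPa^-1
Ex = 50.25 GPa

50.25 GPa


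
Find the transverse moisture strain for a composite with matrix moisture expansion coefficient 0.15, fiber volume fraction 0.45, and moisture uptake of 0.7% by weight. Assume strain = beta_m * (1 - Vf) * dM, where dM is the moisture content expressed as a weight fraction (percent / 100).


dM = 0.7/100 = 0.007
strain = beta_m * (1-Vf) * dM = 0.15 * 0.55 * 0.007 = 0.0005775

0.0005775
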